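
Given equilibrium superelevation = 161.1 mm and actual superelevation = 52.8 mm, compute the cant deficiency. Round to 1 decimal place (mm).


Cant deficiency = equilibrium cant - actual cant
CD = 161.1 - 52.8
CD = 108.3 mm

108.3


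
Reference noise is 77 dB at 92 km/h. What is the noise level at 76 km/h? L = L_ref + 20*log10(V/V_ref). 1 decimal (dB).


V/V_ref = 76 / 92 = 0.826087
log10(0.826087) = -0.082974
20 * -0.082974 = -1.6595
L = 77 + -1.6595 = 75.3 dB

75.3


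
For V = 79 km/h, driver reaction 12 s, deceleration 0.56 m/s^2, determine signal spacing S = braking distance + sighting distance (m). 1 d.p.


V = 79 / 3.6 = 21.9444 m/s
Braking distance = 21.9444^2 / (2*0.56) = 429.9631 m
Sighting distance = 21.9444 * 12 = 263.3333 m
S = 429.9631 + 263.3333 = 693.3 m

693.3


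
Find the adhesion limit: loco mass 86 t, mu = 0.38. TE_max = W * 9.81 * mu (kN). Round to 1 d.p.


TE_max = W * g * mu
TE_max = 86 * 9.81 * 0.38
TE_max = 843.66 * 0.38
TE_max = 320.6 kN

320.6


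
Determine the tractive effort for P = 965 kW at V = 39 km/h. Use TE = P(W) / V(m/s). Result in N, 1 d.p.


Convert: P = 965 kW = 965000 W
V = 39 / 3.6 = 10.8333 m/s
TE = 965000 / 10.8333
TE = 89076.9 N

89076.9


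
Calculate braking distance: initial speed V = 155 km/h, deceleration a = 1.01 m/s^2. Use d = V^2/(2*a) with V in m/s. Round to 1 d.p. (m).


Convert speed: V = 155 / 3.6 = 43.0556 m/s
V^2 = 1853.7809
d = 1853.7809 / (2 * 1.01)
d = 1853.7809 / 2.02
d = 917.7 m

917.7


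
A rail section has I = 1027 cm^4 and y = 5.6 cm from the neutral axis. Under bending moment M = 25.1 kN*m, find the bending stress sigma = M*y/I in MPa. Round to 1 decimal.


Convert units:
M = 25.1 kN*m = 25100000 N*mm
y = 5.6 cm = 56 mm
I = 1027 cm^4 = 10270000 mm^4
sigma = 25100000 * 56 / 10270000
sigma = 136.9 MPa

136.9


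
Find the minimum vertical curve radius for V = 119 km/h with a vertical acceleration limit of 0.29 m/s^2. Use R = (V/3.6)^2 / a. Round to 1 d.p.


Convert speed: V = 119 / 3.6 = 33.0556 m/s
V^2 = 1092.6698 m^2/s^2
R_v = 1092.6698 / 0.29
R_v = 3767.8 m

3767.8


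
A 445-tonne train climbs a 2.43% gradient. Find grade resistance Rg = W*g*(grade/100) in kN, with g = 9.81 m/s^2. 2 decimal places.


Rg = W * 9.81 * grade / 100
Rg = 445 * 9.81 * 2.43 / 100
Rg = 4365.45 * 0.0243
Rg = 106.08 kN

106.08


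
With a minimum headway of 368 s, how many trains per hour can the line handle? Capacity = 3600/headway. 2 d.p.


Capacity = 3600 / headway
Capacity = 3600 / 368
Capacity = 9.78 trains/hour

9.78


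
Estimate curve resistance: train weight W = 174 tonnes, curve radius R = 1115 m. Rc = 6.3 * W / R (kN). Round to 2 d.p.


Rc = 6.3 * W / R
Rc = 6.3 * 174 / 1115
Rc = 1096.2 / 1115
Rc = 0.98 kN

0.98


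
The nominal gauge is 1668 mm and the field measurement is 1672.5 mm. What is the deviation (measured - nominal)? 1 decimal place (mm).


Deviation = measured - nominal
Deviation = 1672.5 - 1668
Deviation = 4.5 mm

4.5


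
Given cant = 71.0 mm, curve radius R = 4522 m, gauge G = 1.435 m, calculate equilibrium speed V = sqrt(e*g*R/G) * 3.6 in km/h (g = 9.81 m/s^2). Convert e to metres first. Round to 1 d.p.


Convert cant: e = 71.0 mm = 0.0710 m
V_ms = sqrt(0.0710 * 9.81 * 4522 / 1.435)
V_ms = sqrt(2194.855902) = 46.8493 m/s
V = 46.8493 * 3.6 = 168.7 km/h

168.7


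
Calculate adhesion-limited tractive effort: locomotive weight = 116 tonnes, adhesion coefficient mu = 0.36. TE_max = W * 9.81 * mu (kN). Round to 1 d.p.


TE_max = W * g * mu
TE_max = 116 * 9.81 * 0.36
TE_max = 1137.96 * 0.36
TE_max = 409.7 kN

409.7


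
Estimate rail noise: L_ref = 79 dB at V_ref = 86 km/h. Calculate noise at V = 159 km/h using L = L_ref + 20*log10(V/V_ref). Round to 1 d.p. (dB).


V/V_ref = 159 / 86 = 1.848837
log10(1.848837) = 0.266899
20 * 0.266899 = 5.338
L = 79 + 5.338 = 84.3 dB

84.3


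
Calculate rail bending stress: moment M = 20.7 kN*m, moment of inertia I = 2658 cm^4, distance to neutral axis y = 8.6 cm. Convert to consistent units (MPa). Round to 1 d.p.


Convert units:
M = 20.7 kN*m = 20700000 N*mm
y = 8.6 cm = 86 mm
I = 2658 cm^4 = 26580000 mm^4
sigma = 20700000 * 86 / 26580000
sigma = 67.0 MPa

67.0


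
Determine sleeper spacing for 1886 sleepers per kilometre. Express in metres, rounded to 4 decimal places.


Spacing = 1000 m / number of sleepers
Spacing = 1000 / 1886
Spacing = 0.5302 m

0.5302


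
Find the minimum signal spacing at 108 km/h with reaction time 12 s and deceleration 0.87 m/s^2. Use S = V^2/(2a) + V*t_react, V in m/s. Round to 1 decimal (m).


V = 108 / 3.6 = 30.0 m/s
Braking distance = 30.0^2 / (2*0.87) = 517.2414 m
Sighting distance = 30.0 * 12 = 360.0 m
S = 517.2414 + 360.0 = 877.2 m

877.2


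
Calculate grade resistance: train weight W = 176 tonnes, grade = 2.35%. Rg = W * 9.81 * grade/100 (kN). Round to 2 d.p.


Rg = W * 9.81 * grade / 100
Rg = 176 * 9.81 * 2.35 / 100
Rg = 1726.56 * 0.0235
Rg = 40.57 kN

40.57


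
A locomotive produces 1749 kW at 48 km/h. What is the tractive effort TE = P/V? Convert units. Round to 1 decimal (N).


Convert: P = 1749 kW = 1749000 W
V = 48 / 3.6 = 13.3333 m/s
TE = 1749000 / 13.3333
TE = 131175.0 N

131175.0


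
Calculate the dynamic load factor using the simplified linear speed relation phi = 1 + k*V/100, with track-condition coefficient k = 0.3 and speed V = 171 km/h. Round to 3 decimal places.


phi = 1 + k * V / 100
phi = 1 + 0.3 * 171 / 100
phi = 1 + 0.513
phi = 1.513

1.513


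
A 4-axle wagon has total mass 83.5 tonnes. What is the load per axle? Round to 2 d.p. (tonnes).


Load per axle = total weight / number of axles
Load = 83.5 / 4
Load = 20.88 tonnes

20.88


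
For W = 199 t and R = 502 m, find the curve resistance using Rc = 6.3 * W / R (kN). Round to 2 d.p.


Rc = 6.3 * W / R
Rc = 6.3 * 199 / 502
Rc = 1253.7 / 502
Rc = 2.50 kN

2.50


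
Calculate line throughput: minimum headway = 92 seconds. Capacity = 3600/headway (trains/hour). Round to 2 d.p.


Capacity = 3600 / headway
Capacity = 3600 / 92
Capacity = 39.13 trains/hour

39.13


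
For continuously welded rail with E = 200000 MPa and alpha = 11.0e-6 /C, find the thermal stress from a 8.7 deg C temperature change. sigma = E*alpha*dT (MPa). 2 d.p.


sigma = E * alpha * dT
sigma = 200000 * 11.0e-6 * 8.7
sigma = 2.2 * 8.7
sigma = 19.14 MPa

19.14


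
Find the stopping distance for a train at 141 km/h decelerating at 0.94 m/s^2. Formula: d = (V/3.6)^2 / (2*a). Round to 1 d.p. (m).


Convert speed: V = 141 / 3.6 = 39.1667 m/s
V^2 = 1534.0278
d = 1534.0278 / (2 * 0.94)
d = 1534.0278 / 1.88
d = 816.0 m

816.0


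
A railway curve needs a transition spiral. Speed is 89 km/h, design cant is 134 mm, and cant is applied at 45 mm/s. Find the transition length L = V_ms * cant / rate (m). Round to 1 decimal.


Convert speed: V = 89 / 3.6 = 24.7222 m/s
L = 24.7222 * 134 / 45
L = 3312.7778 / 45
L = 73.6 m

73.6


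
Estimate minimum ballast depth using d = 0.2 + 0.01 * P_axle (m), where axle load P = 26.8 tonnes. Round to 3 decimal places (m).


d = 0.2 + 0.01 * 26.8
d = 0.2 + 0.268
d = 0.468 m

0.468


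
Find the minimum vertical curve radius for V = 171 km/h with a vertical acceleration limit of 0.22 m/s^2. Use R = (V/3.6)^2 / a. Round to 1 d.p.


Convert speed: V = 171 / 3.6 = 47.5 m/s
V^2 = 2256.25 m^2/s^2
R_v = 2256.25 / 0.22
R_v = 10255.7 m

10255.7


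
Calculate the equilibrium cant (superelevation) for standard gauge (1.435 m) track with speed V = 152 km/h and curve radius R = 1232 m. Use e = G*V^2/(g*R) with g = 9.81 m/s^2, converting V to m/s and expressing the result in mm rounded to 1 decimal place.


Convert speed: V = 152 / 3.6 = 42.2222 m/s
Apply formula: e = 1.435 * 42.2222^2 / (9.81 * 1232)
e = 1.435 * 1782.716 / 12085.92
e = 0.211668 m = 211.7 mm

211.7


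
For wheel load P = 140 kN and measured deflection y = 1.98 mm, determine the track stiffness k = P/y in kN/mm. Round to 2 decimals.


Track stiffness k = P / y
k = 140 / 1.98
k = 70.71 kN/mm

70.71


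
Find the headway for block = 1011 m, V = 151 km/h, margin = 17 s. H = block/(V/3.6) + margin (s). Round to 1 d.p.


V = 151 / 3.6 = 41.9444 m/s
Block traversal time = 1011 / 41.9444 = 24.1033 s
Headway = 24.1033 + 17
Headway = 41.1 s

41.1


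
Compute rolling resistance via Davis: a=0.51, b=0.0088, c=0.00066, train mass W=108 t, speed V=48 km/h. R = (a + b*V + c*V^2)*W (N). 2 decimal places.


b*V = 0.0088 * 48 = 0.4224
c*V^2 = 0.00066 * 2304 = 1.52064
R_per_t = 0.51 + 0.4224 + 1.52064 = 2.45304 N/t
R_total = 2.45304 * 108 = 264.93 N

264.93


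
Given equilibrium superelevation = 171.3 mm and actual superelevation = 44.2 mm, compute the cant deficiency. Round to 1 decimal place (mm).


Cant deficiency = equilibrium cant - actual cant
CD = 171.3 - 44.2
CD = 127.1 mm

127.1


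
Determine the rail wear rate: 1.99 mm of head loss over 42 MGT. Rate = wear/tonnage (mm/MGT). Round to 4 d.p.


Wear rate = total wear / cumulative tonnage
Rate = 1.99 / 42
Rate = 0.0474 mm/MGT

0.0474


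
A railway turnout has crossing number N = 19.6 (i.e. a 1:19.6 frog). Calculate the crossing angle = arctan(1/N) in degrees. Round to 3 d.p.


1/N = 1/19.6 = 0.05102
angle = arctan(0.05102) = 0.050976 rad
angle = 0.050976 * 180/pi = 2.921 degrees

2.921


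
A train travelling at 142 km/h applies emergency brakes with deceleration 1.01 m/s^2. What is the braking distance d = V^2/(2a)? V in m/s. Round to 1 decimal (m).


Convert speed: V = 142 / 3.6 = 39.4444 m/s
V^2 = 1555.8642
d = 1555.8642 / (2 * 1.01)
d = 1555.8642 / 2.02
d = 770.2 m

770.2


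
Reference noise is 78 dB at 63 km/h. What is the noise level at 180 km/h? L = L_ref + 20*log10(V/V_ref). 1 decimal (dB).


V/V_ref = 180 / 63 = 2.857143
log10(2.857143) = 0.455932
20 * 0.455932 = 9.1186
L = 78 + 9.1186 = 87.1 dB

87.1


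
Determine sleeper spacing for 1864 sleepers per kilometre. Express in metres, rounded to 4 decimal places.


Spacing = 1000 m / number of sleepers
Spacing = 1000 / 1864
Spacing = 0.5365 m

0.5365


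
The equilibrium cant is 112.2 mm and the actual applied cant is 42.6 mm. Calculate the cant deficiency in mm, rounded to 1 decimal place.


Cant deficiency = equilibrium cant - actual cant
CD = 112.2 - 42.6
CD = 69.6 mm

69.6


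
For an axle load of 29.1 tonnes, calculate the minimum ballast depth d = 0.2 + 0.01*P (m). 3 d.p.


d = 0.2 + 0.01 * 29.1
d = 0.2 + 0.291
d = 0.491 m

0.491


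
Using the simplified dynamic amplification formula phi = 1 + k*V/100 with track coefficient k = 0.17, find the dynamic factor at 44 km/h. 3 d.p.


phi = 1 + k * V / 100
phi = 1 + 0.17 * 44 / 100
phi = 1 + 0.0748
phi = 1.075

1.075


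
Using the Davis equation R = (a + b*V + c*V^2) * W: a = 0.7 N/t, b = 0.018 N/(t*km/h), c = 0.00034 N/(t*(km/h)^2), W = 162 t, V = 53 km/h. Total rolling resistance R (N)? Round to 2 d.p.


b*V = 0.018 * 53 = 0.954
c*V^2 = 0.00034 * 2809 = 0.95506
R_per_t = 0.7 + 0.954 + 0.95506 = 2.60906 N/t
R_total = 2.60906 * 162 = 422.67 N

422.67


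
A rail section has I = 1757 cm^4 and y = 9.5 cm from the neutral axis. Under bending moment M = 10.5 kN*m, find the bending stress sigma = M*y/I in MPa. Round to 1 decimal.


Convert units:
M = 10.5 kN*m = 10500000 N*mm
y = 9.5 cm = 95 mm
I = 1757 cm^4 = 17570000 mm^4
sigma = 10500000 * 95 / 17570000
sigma = 56.8 MPa

56.8


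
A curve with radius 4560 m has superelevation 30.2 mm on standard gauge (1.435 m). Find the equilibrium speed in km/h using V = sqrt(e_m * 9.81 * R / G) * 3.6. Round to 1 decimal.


Convert cant: e = 30.2 mm = 0.0302 m
V_ms = sqrt(0.0302 * 9.81 * 4560 / 1.435)
V_ms = sqrt(941.431861) = 30.6828 m/s
V = 30.6828 * 3.6 = 110.5 km/h

110.5


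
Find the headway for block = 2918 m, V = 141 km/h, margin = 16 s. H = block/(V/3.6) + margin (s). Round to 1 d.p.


V = 141 / 3.6 = 39.1667 m/s
Block traversal time = 2918 / 39.1667 = 74.5021 s
Headway = 74.5021 + 16
Headway = 90.5 s

90.5


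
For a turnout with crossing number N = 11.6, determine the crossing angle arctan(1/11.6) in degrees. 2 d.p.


1/N = 1/11.6 = 0.086207
angle = arctan(0.086207) = 0.085994 rad
angle = 0.085994 * 180/pi = 4.93 degrees

4.93


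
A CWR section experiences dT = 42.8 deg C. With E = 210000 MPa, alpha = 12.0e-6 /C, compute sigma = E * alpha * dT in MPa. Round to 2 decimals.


sigma = E * alpha * dT
sigma = 210000 * 12.0e-6 * 42.8
sigma = 2.52 * 42.8
sigma = 107.86 MPa

107.86


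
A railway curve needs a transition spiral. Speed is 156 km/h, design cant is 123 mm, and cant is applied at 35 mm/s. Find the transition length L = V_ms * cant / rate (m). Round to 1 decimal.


Convert speed: V = 156 / 3.6 = 43.3333 m/s
L = 43.3333 * 123 / 35
L = 5330.0 / 35
L = 152.3 m

152.3


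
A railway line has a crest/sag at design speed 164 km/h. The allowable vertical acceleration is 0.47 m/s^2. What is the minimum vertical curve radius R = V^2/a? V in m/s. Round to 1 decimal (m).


Convert speed: V = 164 / 3.6 = 45.5556 m/s
V^2 = 2075.3086 m^2/s^2
R_v = 2075.3086 / 0.47
R_v = 4415.6 m

4415.6


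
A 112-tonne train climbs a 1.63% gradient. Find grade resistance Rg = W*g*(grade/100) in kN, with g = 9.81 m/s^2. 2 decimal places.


Rg = W * 9.81 * grade / 100
Rg = 112 * 9.81 * 1.63 / 100
Rg = 1098.72 * 0.0163
Rg = 17.91 kN

17.91


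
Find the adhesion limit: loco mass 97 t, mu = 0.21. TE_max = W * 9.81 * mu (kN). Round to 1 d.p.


TE_max = W * g * mu
TE_max = 97 * 9.81 * 0.21
TE_max = 951.57 * 0.21
TE_max = 199.8 kN

199.8


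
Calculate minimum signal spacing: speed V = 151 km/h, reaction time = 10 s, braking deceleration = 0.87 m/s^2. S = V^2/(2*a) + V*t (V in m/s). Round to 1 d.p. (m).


V = 151 / 3.6 = 41.9444 m/s
Braking distance = 41.9444^2 / (2*0.87) = 1011.1129 m
Sighting distance = 41.9444 * 10 = 419.4444 m
S = 1011.1129 + 419.4444 = 1430.6 m

1430.6


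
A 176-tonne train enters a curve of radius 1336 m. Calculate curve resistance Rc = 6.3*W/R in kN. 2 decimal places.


Rc = 6.3 * W / R
Rc = 6.3 * 176 / 1336
Rc = 1108.8 / 1336
Rc = 0.83 kN

0.83


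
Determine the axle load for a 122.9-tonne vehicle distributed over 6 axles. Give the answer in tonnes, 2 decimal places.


Load per axle = total weight / number of axles
Load = 122.9 / 6
Load = 20.48 tonnes

20.48


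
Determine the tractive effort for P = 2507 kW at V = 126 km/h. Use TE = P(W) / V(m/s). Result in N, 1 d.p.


Convert: P = 2507 kW = 2507000 W
V = 126 / 3.6 = 35.0 m/s
TE = 2507000 / 35.0
TE = 71628.6 N

71628.6


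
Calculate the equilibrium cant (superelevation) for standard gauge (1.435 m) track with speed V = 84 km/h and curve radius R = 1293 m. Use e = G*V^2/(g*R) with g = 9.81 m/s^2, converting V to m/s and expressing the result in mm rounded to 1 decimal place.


Convert speed: V = 84 / 3.6 = 23.3333 m/s
Apply formula: e = 1.435 * 23.3333^2 / (9.81 * 1293)
e = 1.435 * 544.4444 / 12684.33
e = 0.061594 m = 61.6 mm

61.6


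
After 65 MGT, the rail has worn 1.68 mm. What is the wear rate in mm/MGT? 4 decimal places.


Wear rate = total wear / cumulative tonnage
Rate = 1.68 / 65
Rate = 0.0258 mm/MGT

0.0258


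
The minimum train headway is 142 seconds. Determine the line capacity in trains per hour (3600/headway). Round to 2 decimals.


Capacity = 3600 / headway
Capacity = 3600 / 142
Capacity = 25.35 trains/hour

25.35


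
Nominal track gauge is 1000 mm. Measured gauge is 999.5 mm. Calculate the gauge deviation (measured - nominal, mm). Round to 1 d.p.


Deviation = measured - nominal
Deviation = 999.5 - 1000
Deviation = -0.5 mm

-0.5


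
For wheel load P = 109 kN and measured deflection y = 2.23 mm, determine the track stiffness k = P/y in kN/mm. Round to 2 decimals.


Track stiffness k = P / y
k = 109 / 2.23
k = 48.88 kN/mm

48.88


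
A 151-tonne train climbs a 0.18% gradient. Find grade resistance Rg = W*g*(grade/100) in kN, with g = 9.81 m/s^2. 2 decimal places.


Rg = W * 9.81 * grade / 100
Rg = 151 * 9.81 * 0.18 / 100
Rg = 1481.31 * 0.0018
Rg = 2.67 kN

2.67


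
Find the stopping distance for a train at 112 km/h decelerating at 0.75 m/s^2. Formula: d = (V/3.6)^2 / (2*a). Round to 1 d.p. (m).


Convert speed: V = 112 / 3.6 = 31.1111 m/s
V^2 = 967.9012
d = 967.9012 / (2 * 0.75)
d = 967.9012 / 1.5
d = 645.3 m

645.3


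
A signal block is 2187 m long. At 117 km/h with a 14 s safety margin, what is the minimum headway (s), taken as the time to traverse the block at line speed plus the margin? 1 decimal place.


V = 117 / 3.6 = 32.5 m/s
Block traversal time = 2187 / 32.5 = 67.2923 s
Headway = 67.2923 + 14
Headway = 81.3 s

81.3


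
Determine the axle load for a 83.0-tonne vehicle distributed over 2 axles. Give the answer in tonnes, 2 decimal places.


Load per axle = total weight / number of axles
Load = 83.0 / 2
Load = 41.50 tonnes

41.50


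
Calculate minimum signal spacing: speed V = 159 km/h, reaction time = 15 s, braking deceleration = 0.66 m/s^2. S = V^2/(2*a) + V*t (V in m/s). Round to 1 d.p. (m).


V = 159 / 3.6 = 44.1667 m/s
Braking distance = 44.1667^2 / (2*0.66) = 1477.7988 m
Sighting distance = 44.1667 * 15 = 662.5 m
S = 1477.7988 + 662.5 = 2140.3 m

2140.3


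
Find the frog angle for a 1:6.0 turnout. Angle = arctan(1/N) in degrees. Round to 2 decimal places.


1/N = 1/6.0 = 0.166667
angle = arctan(0.166667) = 0.165149 rad
angle = 0.165149 * 180/pi = 9.46 degrees

9.46


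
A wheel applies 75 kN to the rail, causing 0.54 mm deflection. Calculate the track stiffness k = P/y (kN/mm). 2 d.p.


Track stiffness k = P / y
k = 75 / 0.54
k = 138.89 kN/mm

138.89


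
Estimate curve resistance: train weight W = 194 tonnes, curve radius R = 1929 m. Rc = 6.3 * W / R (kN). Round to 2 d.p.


Rc = 6.3 * W / R
Rc = 6.3 * 194 / 1929
Rc = 1222.2 / 1929
Rc = 0.63 kN

0.63


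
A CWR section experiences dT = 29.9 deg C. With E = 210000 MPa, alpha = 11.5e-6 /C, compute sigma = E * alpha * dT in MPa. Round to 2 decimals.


sigma = E * alpha * dT
sigma = 210000 * 11.5e-6 * 29.9
sigma = 2.415 * 29.9
sigma = 72.21 MPa

72.21


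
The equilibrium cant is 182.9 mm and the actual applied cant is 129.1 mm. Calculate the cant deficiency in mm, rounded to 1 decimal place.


Cant deficiency = equilibrium cant - actual cant
CD = 182.9 - 129.1
CD = 53.8 mm

53.8


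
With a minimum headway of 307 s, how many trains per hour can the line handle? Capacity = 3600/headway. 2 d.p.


Capacity = 3600 / headway
Capacity = 3600 / 307
Capacity = 11.73 trains/hour

11.73


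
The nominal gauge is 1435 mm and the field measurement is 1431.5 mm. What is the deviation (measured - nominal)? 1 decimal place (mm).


Deviation = measured - nominal
Deviation = 1431.5 - 1435
Deviation = -3.5 mm

-3.5


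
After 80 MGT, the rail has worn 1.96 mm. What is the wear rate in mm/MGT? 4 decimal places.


Wear rate = total wear / cumulative tonnage
Rate = 1.96 / 80
Rate = 0.0245 mm/MGT

0.0245


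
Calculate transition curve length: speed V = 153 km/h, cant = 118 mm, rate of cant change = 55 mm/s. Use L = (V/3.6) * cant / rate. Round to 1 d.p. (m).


Convert speed: V = 153 / 3.6 = 42.5 m/s
L = 42.5 * 118 / 55
L = 5015.0 / 55
L = 91.2 m

91.2


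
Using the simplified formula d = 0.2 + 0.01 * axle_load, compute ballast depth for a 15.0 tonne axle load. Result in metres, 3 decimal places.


d = 0.2 + 0.01 * 15.0
d = 0.2 + 0.15
d = 0.350 m

0.350


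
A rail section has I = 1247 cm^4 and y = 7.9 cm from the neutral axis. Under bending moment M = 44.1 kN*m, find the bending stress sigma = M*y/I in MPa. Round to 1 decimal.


Convert units:
M = 44.1 kN*m = 44100000 N*mm
y = 7.9 cm = 79 mm
I = 1247 cm^4 = 12470000 mm^4
sigma = 44100000 * 79 / 12470000
sigma = 279.4 MPa

279.4


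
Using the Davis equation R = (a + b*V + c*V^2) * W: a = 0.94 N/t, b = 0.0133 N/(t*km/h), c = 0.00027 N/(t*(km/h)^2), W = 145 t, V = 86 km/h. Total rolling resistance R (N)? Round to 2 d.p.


b*V = 0.0133 * 86 = 1.1438
c*V^2 = 0.00027 * 7396 = 1.99692
R_per_t = 0.94 + 1.1438 + 1.99692 = 4.08072 N/t
R_total = 4.08072 * 145 = 591.70 N

591.70


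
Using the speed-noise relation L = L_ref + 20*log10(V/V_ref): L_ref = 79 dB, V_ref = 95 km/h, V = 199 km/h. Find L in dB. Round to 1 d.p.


V/V_ref = 199 / 95 = 2.094737
log10(2.094737) = 0.321129
20 * 0.321129 = 6.4226
L = 79 + 6.4226 = 85.4 dB

85.4


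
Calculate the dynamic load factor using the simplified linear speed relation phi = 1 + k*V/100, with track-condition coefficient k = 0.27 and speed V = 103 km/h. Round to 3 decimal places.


phi = 1 + k * V / 100
phi = 1 + 0.27 * 103 / 100
phi = 1 + 0.2781
phi = 1.278

1.278


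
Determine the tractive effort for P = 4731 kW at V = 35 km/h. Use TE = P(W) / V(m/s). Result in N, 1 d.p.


Convert: P = 4731 kW = 4731000 W
V = 35 / 3.6 = 9.7222 m/s
TE = 4731000 / 9.7222
TE = 486617.1 N

486617.1


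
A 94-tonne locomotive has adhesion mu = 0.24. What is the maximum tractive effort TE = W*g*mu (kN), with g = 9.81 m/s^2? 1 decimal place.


TE_max = W * g * mu
TE_max = 94 * 9.81 * 0.24
TE_max = 922.14 * 0.24
TE_max = 221.3 kN

221.3


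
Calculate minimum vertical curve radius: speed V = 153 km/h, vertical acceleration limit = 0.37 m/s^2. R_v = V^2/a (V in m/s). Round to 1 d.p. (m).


Convert speed: V = 153 / 3.6 = 42.5 m/s
V^2 = 1806.25 m^2/s^2
R_v = 1806.25 / 0.37
R_v = 4881.8 m

4881.8


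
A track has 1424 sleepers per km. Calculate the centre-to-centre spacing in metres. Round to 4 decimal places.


Spacing = 1000 m / number of sleepers
Spacing = 1000 / 1424
Spacing = 0.7022 m

0.7022


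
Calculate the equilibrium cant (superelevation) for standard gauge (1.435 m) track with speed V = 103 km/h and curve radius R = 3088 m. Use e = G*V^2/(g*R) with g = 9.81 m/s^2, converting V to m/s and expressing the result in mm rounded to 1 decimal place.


Convert speed: V = 103 / 3.6 = 28.6111 m/s
Apply formula: e = 1.435 * 28.6111^2 / (9.81 * 3088)
e = 1.435 * 818.5957 / 30293.28
e = 0.038777 m = 38.8 mm

38.8


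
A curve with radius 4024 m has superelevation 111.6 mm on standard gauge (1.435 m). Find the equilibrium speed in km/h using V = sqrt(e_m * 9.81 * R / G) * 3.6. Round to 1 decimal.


Convert cant: e = 111.6 mm = 0.1116 m
V_ms = sqrt(0.1116 * 9.81 * 4024 / 1.435)
V_ms = sqrt(3070.006344) = 55.4076 m/s
V = 55.4076 * 3.6 = 199.5 km/h

199.5


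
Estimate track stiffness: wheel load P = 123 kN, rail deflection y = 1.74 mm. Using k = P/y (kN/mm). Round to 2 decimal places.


Track stiffness k = P / y
k = 123 / 1.74
k = 70.69 kN/mm

70.69


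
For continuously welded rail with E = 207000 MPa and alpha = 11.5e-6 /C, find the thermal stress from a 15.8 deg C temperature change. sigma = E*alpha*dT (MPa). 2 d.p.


sigma = E * alpha * dT
sigma = 207000 * 11.5e-6 * 15.8
sigma = 2.3805 * 15.8
sigma = 37.61 MPa

37.61


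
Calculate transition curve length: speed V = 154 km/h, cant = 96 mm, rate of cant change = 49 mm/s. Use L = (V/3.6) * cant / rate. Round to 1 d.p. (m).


Convert speed: V = 154 / 3.6 = 42.7778 m/s
L = 42.7778 * 96 / 49
L = 4106.6667 / 49
L = 83.8 m

83.8


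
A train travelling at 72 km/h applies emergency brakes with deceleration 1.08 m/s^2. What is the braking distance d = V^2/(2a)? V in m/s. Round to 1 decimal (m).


Convert speed: V = 72 / 3.6 = 20.0 m/s
V^2 = 400.0
d = 400.0 / (2 * 1.08)
d = 400.0 / 2.16
d = 185.2 m

185.2


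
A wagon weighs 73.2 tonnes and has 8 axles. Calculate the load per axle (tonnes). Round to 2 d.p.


Load per axle = total weight / number of axles
Load = 73.2 / 8
Load = 9.15 tonnes

9.15


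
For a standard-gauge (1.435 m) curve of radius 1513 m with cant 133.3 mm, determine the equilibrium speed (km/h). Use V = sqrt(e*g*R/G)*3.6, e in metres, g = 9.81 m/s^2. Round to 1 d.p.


Convert cant: e = 133.3 mm = 0.1333 m
V_ms = sqrt(0.1333 * 9.81 * 1513 / 1.435)
V_ms = sqrt(1378.75209) = 37.1316 m/s
V = 37.1316 * 3.6 = 133.7 km/h

133.7


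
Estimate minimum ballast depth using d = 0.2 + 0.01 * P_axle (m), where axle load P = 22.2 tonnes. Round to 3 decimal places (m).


d = 0.2 + 0.01 * 22.2
d = 0.2 + 0.222
d = 0.422 m

0.422


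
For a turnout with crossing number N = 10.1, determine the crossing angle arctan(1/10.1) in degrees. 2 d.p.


1/N = 1/10.1 = 0.09901
angle = arctan(0.09901) = 0.098688 rad
angle = 0.098688 * 180/pi = 5.65 degrees

5.65


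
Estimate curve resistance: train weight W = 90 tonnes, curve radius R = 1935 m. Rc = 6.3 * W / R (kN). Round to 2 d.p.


Rc = 6.3 * W / R
Rc = 6.3 * 90 / 1935
Rc = 567.0 / 1935
Rc = 0.29 kN

0.29


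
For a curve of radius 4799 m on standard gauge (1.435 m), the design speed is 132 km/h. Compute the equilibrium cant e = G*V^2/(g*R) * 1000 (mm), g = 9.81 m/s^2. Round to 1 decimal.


Convert speed: V = 132 / 3.6 = 36.6667 m/s
Apply formula: e = 1.435 * 36.6667^2 / (9.81 * 4799)
e = 1.435 * 1344.4444 / 47078.19
e = 0.04098 m = 41.0 mm

41.0


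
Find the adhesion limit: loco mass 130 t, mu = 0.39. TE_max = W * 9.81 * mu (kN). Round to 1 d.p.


TE_max = W * g * mu
TE_max = 130 * 9.81 * 0.39
TE_max = 1275.3 * 0.39
TE_max = 497.4 kN

497.4


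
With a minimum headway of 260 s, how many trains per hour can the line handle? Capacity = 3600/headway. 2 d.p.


Capacity = 3600 / headway
Capacity = 3600 / 260
Capacity = 13.85 trains/hour

13.85


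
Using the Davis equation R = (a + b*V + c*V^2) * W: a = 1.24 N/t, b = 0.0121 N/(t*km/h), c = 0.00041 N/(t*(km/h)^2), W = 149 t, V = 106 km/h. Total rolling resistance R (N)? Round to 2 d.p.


b*V = 0.0121 * 106 = 1.2826
c*V^2 = 0.00041 * 11236 = 4.60676
R_per_t = 1.24 + 1.2826 + 4.60676 = 7.12936 N/t
R_total = 7.12936 * 149 = 1062.27 N

1062.27


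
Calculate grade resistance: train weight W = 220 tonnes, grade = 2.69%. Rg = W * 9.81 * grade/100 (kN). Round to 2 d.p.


Rg = W * 9.81 * grade / 100
Rg = 220 * 9.81 * 2.69 / 100
Rg = 2158.2 * 0.0269
Rg = 58.06 kN

58.06


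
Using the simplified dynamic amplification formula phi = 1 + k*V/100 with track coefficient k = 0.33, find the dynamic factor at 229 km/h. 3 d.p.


phi = 1 + k * V / 100
phi = 1 + 0.33 * 229 / 100
phi = 1 + 0.7557
phi = 1.756

1.756


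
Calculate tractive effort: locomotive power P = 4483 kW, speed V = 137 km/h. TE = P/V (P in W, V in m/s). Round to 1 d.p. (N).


Convert: P = 4483 kW = 4483000 W
V = 137 / 3.6 = 38.0556 m/s
TE = 4483000 / 38.0556
TE = 117801.5 N

117801.5


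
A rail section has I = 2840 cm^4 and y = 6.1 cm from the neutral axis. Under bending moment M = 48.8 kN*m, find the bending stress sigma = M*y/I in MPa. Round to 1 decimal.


Convert units:
M = 48.8 kN*m = 48800000 N*mm
y = 6.1 cm = 61 mm
I = 2840 cm^4 = 28400000 mm^4
sigma = 48800000 * 61 / 28400000
sigma = 104.8 MPa

104.8


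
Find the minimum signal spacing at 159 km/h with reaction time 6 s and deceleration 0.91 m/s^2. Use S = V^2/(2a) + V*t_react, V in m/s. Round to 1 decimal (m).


V = 159 / 3.6 = 44.1667 m/s
Braking distance = 44.1667^2 / (2*0.91) = 1071.8101 m
Sighting distance = 44.1667 * 6 = 265.0 m
S = 1071.8101 + 265.0 = 1336.8 m

1336.8


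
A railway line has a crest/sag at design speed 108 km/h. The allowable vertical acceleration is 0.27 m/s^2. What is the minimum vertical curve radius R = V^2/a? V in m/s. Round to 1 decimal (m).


Convert speed: V = 108 / 3.6 = 30.0 m/s
V^2 = 900.0 m^2/s^2
R_v = 900.0 / 0.27
R_v = 3333.3 m

3333.3


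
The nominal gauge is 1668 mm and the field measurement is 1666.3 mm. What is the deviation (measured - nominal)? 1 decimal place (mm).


Deviation = measured - nominal
Deviation = 1666.3 - 1668
Deviation = -1.7 mm

-1.7


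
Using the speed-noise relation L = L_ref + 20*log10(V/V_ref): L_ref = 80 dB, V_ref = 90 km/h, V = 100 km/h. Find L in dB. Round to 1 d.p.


V/V_ref = 100 / 90 = 1.111111
log10(1.111111) = 0.045757
20 * 0.045757 = 0.9151
L = 80 + 0.9151 = 80.9 dB

80.9


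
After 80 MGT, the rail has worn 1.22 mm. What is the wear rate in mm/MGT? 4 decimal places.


Wear rate = total wear / cumulative tonnage
Rate = 1.22 / 80
Rate = 0.0153 mm/MGT

0.0153


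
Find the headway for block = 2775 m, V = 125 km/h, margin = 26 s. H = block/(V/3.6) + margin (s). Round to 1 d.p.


V = 125 / 3.6 = 34.7222 m/s
Block traversal time = 2775 / 34.7222 = 79.92 s
Headway = 79.92 + 26
Headway = 105.9 s

105.9


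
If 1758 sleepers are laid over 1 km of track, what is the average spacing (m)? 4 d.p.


Spacing = 1000 m / number of sleepers
Spacing = 1000 / 1758
Spacing = 0.5688 m

0.5688


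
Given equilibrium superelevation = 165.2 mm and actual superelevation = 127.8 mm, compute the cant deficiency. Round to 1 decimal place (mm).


Cant deficiency = equilibrium cant - actual cant
CD = 165.2 - 127.8
CD = 37.4 mm

37.4


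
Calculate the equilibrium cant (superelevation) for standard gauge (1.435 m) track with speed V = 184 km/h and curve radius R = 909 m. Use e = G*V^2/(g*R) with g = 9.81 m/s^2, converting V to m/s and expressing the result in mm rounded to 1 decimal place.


Convert speed: V = 184 / 3.6 = 51.1111 m/s
Apply formula: e = 1.435 * 51.1111^2 / (9.81 * 909)
e = 1.435 * 2612.3457 / 8917.29
e = 0.420387 m = 420.4 mm

420.4


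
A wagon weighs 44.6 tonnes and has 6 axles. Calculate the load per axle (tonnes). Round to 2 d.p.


Load per axle = total weight / number of axles
Load = 44.6 / 6
Load = 7.43 tonnes

7.43


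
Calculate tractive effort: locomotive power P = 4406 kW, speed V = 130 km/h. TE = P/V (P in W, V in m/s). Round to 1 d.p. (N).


Convert: P = 4406 kW = 4406000 W
V = 130 / 3.6 = 36.1111 m/s
TE = 4406000 / 36.1111
TE = 122012.3 N

122012.3


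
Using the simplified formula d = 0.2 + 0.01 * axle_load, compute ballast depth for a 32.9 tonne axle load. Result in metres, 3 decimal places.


d = 0.2 + 0.01 * 32.9
d = 0.2 + 0.329
d = 0.529 m

0.529


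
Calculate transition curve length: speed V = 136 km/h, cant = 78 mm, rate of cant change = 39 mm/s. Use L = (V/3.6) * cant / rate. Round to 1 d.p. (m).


Convert speed: V = 136 / 3.6 = 37.7778 m/s
L = 37.7778 * 78 / 39
L = 2946.6667 / 39
L = 75.6 m

75.6


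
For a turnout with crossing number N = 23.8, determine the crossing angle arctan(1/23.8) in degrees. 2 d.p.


1/N = 1/23.8 = 0.042017
angle = arctan(0.042017) = 0.041992 rad
angle = 0.041992 * 180/pi = 2.41 degrees

2.41


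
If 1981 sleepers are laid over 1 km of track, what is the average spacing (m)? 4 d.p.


Spacing = 1000 m / number of sleepers
Spacing = 1000 / 1981
Spacing = 0.5048 m

0.5048


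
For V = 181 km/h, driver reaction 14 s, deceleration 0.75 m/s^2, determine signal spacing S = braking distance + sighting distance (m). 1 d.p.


V = 181 / 3.6 = 50.2778 m/s
Braking distance = 50.2778^2 / (2*0.75) = 1685.2366 m
Sighting distance = 50.2778 * 14 = 703.8889 m
S = 1685.2366 + 703.8889 = 2389.1 m

2389.1


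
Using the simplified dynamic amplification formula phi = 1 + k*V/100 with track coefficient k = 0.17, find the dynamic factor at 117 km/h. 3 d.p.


phi = 1 + k * V / 100
phi = 1 + 0.17 * 117 / 100
phi = 1 + 0.1989
phi = 1.199

1.199


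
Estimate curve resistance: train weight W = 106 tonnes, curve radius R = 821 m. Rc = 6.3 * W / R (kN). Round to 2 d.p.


Rc = 6.3 * W / R
Rc = 6.3 * 106 / 821
Rc = 667.8 / 821
Rc = 0.81 kN

0.81


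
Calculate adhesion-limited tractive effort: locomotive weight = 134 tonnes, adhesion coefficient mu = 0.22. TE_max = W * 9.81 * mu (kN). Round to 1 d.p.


TE_max = W * g * mu
TE_max = 134 * 9.81 * 0.22
TE_max = 1314.54 * 0.22
TE_max = 289.2 kN

289.2


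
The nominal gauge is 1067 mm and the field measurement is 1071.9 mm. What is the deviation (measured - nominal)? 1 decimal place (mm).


Deviation = measured - nominal
Deviation = 1071.9 - 1067
Deviation = 4.9 mm

4.9


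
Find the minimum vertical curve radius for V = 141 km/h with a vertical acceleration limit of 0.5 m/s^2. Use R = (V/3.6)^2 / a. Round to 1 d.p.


Convert speed: V = 141 / 3.6 = 39.1667 m/s
V^2 = 1534.0278 m^2/s^2
R_v = 1534.0278 / 0.5
R_v = 3068.1 m

3068.1


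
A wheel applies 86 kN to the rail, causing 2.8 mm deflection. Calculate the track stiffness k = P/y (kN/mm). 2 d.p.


Track stiffness k = P / y
k = 86 / 2.8
k = 30.71 kN/mm

30.71


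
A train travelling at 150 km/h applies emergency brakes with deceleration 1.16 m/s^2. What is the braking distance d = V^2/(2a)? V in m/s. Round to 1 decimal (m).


Convert speed: V = 150 / 3.6 = 41.6667 m/s
V^2 = 1736.1111
d = 1736.1111 / (2 * 1.16)
d = 1736.1111 / 2.32
d = 748.3 m

748.3


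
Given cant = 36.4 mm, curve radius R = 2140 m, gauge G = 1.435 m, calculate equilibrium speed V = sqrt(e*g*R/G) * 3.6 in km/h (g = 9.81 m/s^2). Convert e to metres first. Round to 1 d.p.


Convert cant: e = 36.4 mm = 0.0364 m
V_ms = sqrt(0.0364 * 9.81 * 2140 / 1.435)
V_ms = sqrt(532.515512) = 23.0763 m/s
V = 23.0763 * 3.6 = 83.1 km/h

83.1


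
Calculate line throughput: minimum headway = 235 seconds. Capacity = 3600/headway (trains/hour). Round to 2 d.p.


Capacity = 3600 / headway
Capacity = 3600 / 235
Capacity = 15.32 trains/hour

15.32


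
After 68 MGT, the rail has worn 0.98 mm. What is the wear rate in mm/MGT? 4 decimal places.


Wear rate = total wear / cumulative tonnage
Rate = 0.98 / 68
Rate = 0.0144 mm/MGT

0.0144


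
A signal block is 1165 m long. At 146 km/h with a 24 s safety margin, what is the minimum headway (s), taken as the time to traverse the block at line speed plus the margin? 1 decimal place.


V = 146 / 3.6 = 40.5556 m/s
Block traversal time = 1165 / 40.5556 = 28.726 s
Headway = 28.726 + 24
Headway = 52.7 s

52.7


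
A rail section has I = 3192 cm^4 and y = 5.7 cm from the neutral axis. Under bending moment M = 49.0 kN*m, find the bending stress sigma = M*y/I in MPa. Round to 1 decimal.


Convert units:
M = 49.0 kN*m = 49000000 N*mm
y = 5.7 cm = 57 mm
I = 3192 cm^4 = 31920000 mm^4
sigma = 49000000 * 57 / 31920000
sigma = 87.5 MPa

87.5


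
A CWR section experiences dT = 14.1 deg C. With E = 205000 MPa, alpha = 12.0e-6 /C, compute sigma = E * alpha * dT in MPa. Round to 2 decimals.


sigma = E * alpha * dT
sigma = 205000 * 12.0e-6 * 14.1
sigma = 2.46 * 14.1
sigma = 34.69 MPa

34.69


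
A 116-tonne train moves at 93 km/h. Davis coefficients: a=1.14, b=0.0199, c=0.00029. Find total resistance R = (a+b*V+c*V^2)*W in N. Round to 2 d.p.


b*V = 0.0199 * 93 = 1.8507
c*V^2 = 0.00029 * 8649 = 2.50821
R_per_t = 1.14 + 1.8507 + 2.50821 = 5.49891 N/t
R_total = 5.49891 * 116 = 637.87 N

637.87


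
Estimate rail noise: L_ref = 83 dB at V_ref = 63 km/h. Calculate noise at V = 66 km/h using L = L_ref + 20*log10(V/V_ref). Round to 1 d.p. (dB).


V/V_ref = 66 / 63 = 1.047619
log10(1.047619) = 0.020203
20 * 0.020203 = 0.4041
L = 83 + 0.4041 = 83.4 dB

83.4


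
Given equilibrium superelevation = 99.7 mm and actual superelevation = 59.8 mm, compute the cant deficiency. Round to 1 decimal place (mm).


Cant deficiency = equilibrium cant - actual cant
CD = 99.7 - 59.8
CD = 39.9 mm

39.9


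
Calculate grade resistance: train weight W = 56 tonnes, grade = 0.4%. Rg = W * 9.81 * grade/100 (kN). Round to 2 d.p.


Rg = W * 9.81 * grade / 100
Rg = 56 * 9.81 * 0.4 / 100
Rg = 549.36 * 0.004
Rg = 2.20 kN

2.20


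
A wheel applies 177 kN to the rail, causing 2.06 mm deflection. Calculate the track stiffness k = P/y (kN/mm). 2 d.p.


Track stiffness k = P / y
k = 177 / 2.06
k = 85.92 kN/mm

85.92


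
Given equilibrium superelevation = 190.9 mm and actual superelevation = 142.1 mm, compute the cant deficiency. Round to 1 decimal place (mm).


Cant deficiency = equilibrium cant - actual cant
CD = 190.9 - 142.1
CD = 48.8 mm

48.8


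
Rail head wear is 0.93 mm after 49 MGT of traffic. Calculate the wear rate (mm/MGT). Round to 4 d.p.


Wear rate = total wear / cumulative tonnage
Rate = 0.93 / 49
Rate = 0.0190 mm/MGT

0.0190


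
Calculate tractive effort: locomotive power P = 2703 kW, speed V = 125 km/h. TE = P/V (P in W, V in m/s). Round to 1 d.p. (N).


Convert: P = 2703 kW = 2703000 W
V = 125 / 3.6 = 34.7222 m/s
TE = 2703000 / 34.7222
TE = 77846.4 N

77846.4


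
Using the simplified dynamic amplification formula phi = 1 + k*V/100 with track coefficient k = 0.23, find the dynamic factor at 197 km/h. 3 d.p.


phi = 1 + k * V / 100
phi = 1 + 0.23 * 197 / 100
phi = 1 + 0.4531
phi = 1.453

1.453


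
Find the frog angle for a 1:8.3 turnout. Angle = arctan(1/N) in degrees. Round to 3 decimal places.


1/N = 1/8.3 = 0.120482
angle = arctan(0.120482) = 0.119904 rad
angle = 0.119904 * 180/pi = 6.870 degrees

6.870


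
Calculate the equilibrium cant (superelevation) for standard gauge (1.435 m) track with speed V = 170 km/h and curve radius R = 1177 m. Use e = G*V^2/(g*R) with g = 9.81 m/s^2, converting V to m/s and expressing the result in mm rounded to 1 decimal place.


Convert speed: V = 170 / 3.6 = 47.2222 m/s
Apply formula: e = 1.435 * 47.2222^2 / (9.81 * 1177)
e = 1.435 * 2229.9383 / 11546.37
e = 0.27714 m = 277.1 mm

277.1


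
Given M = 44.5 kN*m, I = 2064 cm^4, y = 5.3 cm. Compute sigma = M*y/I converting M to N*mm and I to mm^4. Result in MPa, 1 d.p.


Convert units:
M = 44.5 kN*m = 44500000 N*mm
y = 5.3 cm = 53 mm
I = 2064 cm^4 = 20640000 mm^4
sigma = 44500000 * 53 / 20640000
sigma = 114.3 MPa

114.3


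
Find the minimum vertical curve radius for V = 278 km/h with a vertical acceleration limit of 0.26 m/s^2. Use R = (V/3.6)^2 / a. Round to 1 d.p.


Convert speed: V = 278 / 3.6 = 77.2222 m/s
V^2 = 5963.2716 m^2/s^2
R_v = 5963.2716 / 0.26
R_v = 22935.7 m

22935.7


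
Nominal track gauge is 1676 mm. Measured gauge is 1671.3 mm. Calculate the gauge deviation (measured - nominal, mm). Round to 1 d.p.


Deviation = measured - nominal
Deviation = 1671.3 - 1676
Deviation = -4.7 mm

-4.7


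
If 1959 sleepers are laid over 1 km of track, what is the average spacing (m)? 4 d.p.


Spacing = 1000 m / number of sleepers
Spacing = 1000 / 1959
Spacing = 0.5105 m

0.5105


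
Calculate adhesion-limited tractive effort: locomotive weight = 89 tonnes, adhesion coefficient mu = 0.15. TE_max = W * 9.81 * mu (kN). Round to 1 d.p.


TE_max = W * g * mu
TE_max = 89 * 9.81 * 0.15
TE_max = 873.09 * 0.15
TE_max = 131.0 kN

131.0


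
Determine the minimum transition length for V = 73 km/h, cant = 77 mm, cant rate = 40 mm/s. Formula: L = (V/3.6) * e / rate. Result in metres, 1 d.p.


Convert speed: V = 73 / 3.6 = 20.2778 m/s
L = 20.2778 * 77 / 40
L = 1561.3889 / 40
L = 39.0 m

39.0


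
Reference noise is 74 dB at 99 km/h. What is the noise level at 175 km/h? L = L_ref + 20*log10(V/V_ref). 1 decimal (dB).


V/V_ref = 175 / 99 = 1.767677
log10(1.767677) = 0.247403
20 * 0.247403 = 4.9481
L = 74 + 4.9481 = 78.9 dB

78.9


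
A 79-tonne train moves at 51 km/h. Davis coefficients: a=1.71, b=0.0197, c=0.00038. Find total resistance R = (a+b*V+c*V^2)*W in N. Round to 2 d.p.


b*V = 0.0197 * 51 = 1.0047
c*V^2 = 0.00038 * 2601 = 0.98838
R_per_t = 1.71 + 1.0047 + 0.98838 = 3.70308 N/t
R_total = 3.70308 * 79 = 292.54 N

292.54


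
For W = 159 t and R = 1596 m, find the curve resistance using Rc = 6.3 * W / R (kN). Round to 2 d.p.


Rc = 6.3 * W / R
Rc = 6.3 * 159 / 1596
Rc = 1001.7 / 1596
Rc = 0.63 kN

0.63


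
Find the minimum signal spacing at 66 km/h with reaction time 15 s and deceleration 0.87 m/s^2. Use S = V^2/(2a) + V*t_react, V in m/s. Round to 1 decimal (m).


V = 66 / 3.6 = 18.3333 m/s
Braking distance = 18.3333^2 / (2*0.87) = 193.1673 m
Sighting distance = 18.3333 * 15 = 275.0 m
S = 193.1673 + 275.0 = 468.2 m

468.2


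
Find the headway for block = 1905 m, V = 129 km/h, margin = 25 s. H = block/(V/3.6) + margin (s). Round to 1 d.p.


V = 129 / 3.6 = 35.8333 m/s
Block traversal time = 1905 / 35.8333 = 53.1628 s
Headway = 53.1628 + 25
Headway = 78.2 s

78.2
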